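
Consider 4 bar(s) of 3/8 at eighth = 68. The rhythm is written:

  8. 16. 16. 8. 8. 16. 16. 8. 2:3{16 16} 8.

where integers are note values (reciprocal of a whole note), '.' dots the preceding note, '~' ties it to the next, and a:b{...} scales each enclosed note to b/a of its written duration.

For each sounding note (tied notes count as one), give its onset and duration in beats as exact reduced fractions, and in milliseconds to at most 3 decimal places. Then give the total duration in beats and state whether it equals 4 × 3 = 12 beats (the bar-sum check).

1) 0.0ms=0b +1323.529ms=3/2b
2) 1323.529ms=3/2b +661.765ms=3/4b
3) 1985.294ms=9/4b +661.765ms=3/4b
4) 2647.059ms=3b +1323.529ms=3/2b
5) 3970.588ms=9/2b +1323.529ms=3/2b
6) 5294.118ms=6b +661.765ms=3/4b
7) 5955.882ms=27/4b +661.765ms=3/4b
8) 6617.647ms=15/2b +1323.529ms=3/2b
9) 7941.176ms=9b +661.765ms=3/4b
10) 8602.941ms=39/4b +661.765ms=3/4b
11) 9264.706ms=21/2b +1323.529ms=3/2b
Σ=12b of 12 (68bpm 3/8) — PASS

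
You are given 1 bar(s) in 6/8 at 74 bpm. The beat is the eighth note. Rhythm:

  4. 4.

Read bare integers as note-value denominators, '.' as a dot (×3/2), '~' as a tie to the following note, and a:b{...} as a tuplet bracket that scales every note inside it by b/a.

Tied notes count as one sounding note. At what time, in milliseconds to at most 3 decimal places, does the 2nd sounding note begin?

note 2 onset = 3b = 2432.432ms

1. 0.0ms @ 0 + 2432.432ms (3)
2. 2432.432ms @ 3 + 2432.432ms (3)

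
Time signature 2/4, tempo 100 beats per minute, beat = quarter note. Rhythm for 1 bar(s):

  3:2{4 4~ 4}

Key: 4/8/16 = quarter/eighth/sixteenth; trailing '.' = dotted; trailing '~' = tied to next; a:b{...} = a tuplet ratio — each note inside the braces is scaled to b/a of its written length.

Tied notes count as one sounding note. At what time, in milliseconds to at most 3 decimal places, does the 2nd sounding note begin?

note 2 onset = 2/3b = 400.0ms

1. 0.0ms @ 0 + 400.0ms (2/3)
2. 400.0ms @ 2/3 + 800.0ms (4/3)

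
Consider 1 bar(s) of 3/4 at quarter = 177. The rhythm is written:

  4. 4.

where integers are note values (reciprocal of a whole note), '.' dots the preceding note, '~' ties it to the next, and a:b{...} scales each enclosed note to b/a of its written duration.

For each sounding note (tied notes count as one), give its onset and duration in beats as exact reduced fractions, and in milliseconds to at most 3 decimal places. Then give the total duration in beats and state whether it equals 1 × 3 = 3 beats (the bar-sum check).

1) 0.0ms=0b +508.475ms=3/2b
2) 508.475ms=3/2b +508.475ms=3/2b
Σ=3b of 3 (177bpm 3/4) — PASS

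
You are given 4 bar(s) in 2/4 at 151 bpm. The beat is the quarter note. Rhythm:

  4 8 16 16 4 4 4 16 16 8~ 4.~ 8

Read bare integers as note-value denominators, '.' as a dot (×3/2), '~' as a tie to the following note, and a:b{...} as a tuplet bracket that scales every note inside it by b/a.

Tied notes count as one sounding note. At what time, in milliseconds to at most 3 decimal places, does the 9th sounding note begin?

note 9 onset = 21/4b = 2086.093ms

1. 0.0ms @ 0 + 397.351ms (1)
2. 397.351ms @ 1 + 198.675ms (1/2)
3. 596.026ms @ 3/2 + 99.338ms (1/4)
4. 695.364ms @ 7/4 + 99.338ms (1/4)
5. 794.702ms @ 2 + 397.351ms (1)
6. 1192.053ms @ 3 + 397.351ms (1)
7. 1589.404ms @ 4 + 397.351ms (1)
8. 1986.755ms @ 5 + 99.338ms (1/4)
9. 2086.093ms @ 21/4 + 99.338ms (1/4)
10. 2185.43ms @ 11/2 + 993.377ms (5/2)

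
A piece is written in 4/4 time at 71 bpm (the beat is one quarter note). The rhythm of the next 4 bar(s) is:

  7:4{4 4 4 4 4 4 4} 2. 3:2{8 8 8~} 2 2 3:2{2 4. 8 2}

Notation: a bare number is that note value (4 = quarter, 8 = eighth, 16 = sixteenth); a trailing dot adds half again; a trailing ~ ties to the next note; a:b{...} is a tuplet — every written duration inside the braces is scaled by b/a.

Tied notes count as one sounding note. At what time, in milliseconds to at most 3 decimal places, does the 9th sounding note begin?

1. 0.0ms @ 0 + 482.897ms (4/7)
2. 482.897ms @ 4/7 + 482.897ms (4/7)
3. 965.795ms @ 8/7 + 482.897ms (4/7)
4. 1448.692ms @ 12/7 + 482.897ms (4/7)
5. 1931.59ms @ 16/7 + 482.897ms (4/7)
6. 2414.487ms @ 20/7 + 482.897ms (4/7)
7. 2897.384ms @ 24/7 + 482.897ms (4/7)
8. 3380.282ms @ 4 + 2535.211ms (3)
9. 5915.493ms @ 7 + 281.69ms (1/3)
10. 6197.183ms @ 22/3 + 281.69ms (1/3)
11. 6478.873ms @ 23/3 + 1971.831ms (7/3)
12. 8450.704ms @ 10 + 1690.141ms (2)
13. 10140.845ms @ 12 + 1126.761ms (4/3)
14. 11267.606ms @ 40/3 + 845.07ms (1)
15. 12112.676ms @ 43/3 + 281.69ms (1/3)
16. 12394.366ms @ 44/3 + 1126.761ms (4/3)

note 9 onset = 7b = 5915.493ms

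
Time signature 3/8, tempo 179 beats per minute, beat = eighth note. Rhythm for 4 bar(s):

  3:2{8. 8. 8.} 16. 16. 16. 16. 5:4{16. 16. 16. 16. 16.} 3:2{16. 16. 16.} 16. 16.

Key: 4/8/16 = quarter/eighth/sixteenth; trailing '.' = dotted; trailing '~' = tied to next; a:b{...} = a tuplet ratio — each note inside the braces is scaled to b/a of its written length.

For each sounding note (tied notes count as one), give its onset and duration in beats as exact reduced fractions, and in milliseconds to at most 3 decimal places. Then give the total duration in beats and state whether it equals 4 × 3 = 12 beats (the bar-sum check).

1) 0.0ms=0b +335.196ms=1b
2) 335.196ms=1b +335.196ms=1b
3) 670.391ms=2b +335.196ms=1b
4) 1005.587ms=3b +251.397ms=3/4b
5) 1256.983ms=15/4b +251.397ms=3/4b
6) 1508.38ms=9/2b +251.397ms=3/4b
7) 1759.777ms=21/4b +251.397ms=3/4b
8) 2011.173ms=6b +201.117ms=3/5b
9) 2212.291ms=33/5b +201.117ms=3/5b
10) 2413.408ms=36/5b +201.117ms=3/5b
11) 2614.525ms=39/5b +201.117ms=3/5b
12) 2815.642ms=42/5b +201.117ms=3/5b
13) 3016.76ms=9b +167.598ms=1/2b
14) 3184.358ms=19/2b +167.598ms=1/2b
15) 3351.955ms=10b +167.598ms=1/2b
16) 3519.553ms=21/2b +251.397ms=3/4b
17) 3770.95ms=45/4b +251.397ms=3/4b
Σ=12b of 12 (179bpm 3/8) — PASS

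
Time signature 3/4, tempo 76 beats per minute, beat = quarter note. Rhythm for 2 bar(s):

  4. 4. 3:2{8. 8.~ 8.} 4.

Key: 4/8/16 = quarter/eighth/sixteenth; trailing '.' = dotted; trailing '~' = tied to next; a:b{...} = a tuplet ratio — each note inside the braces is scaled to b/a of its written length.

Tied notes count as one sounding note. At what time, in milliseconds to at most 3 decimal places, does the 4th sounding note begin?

1. 0.0ms @ 0 + 1184.211ms (3/2)
2. 1184.211ms @ 3/2 + 1184.211ms (3/2)
3. 2368.421ms @ 3 + 394.737ms (1/2)
4. 2763.158ms @ 7/2 + 789.474ms (1)
5. 3552.632ms @ 9/2 + 1184.211ms (3/2)

note 4 onset = 7/2b = 2763.158ms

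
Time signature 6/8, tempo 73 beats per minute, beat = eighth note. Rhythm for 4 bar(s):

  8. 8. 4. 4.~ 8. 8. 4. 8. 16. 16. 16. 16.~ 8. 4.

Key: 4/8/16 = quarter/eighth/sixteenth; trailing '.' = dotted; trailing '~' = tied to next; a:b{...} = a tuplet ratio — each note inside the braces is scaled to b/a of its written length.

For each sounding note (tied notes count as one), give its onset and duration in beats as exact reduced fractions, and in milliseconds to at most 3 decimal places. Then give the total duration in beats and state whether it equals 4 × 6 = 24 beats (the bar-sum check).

1) 0.0ms=0b +1232.877ms=3/2b
2) 1232.877ms=3/2b +1232.877ms=3/2b
3) 2465.753ms=3b +2465.753ms=3b
4) 4931.507ms=6b +3698.63ms=9/2b
5) 8630.137ms=21/2b +1232.877ms=3/2b
6) 9863.014ms=12b +2465.753ms=3b
7) 12328.767ms=15b +1232.877ms=3/2b
8) 13561.644ms=33/2b +616.438ms=3/4b
9) 14178.082ms=69/4b +616.438ms=3/4b
10) 14794.521ms=18b +616.438ms=3/4b
11) 15410.959ms=75/4b +1849.315ms=9/4b
12) 17260.274ms=21b +2465.753ms=3b
Σ=24b of 24 (73bpm 6/8) — PASS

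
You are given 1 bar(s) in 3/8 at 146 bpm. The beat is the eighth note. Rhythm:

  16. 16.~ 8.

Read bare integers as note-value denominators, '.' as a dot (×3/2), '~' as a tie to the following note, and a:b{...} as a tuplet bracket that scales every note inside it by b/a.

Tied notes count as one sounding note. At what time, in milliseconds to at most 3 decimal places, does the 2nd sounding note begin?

note 2 onset = 3/4b = 308.219ms

1. 0.0ms @ 0 + 308.219ms (3/4)
2. 308.219ms @ 3/4 + 924.658ms (9/4)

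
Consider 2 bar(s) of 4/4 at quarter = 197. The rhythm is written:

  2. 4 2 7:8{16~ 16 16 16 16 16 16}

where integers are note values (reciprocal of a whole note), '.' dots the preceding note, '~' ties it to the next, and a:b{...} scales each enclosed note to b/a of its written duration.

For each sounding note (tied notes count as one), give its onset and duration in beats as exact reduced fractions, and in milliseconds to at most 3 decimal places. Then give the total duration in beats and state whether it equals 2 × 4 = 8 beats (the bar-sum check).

1) 0.0ms=0b +913.706ms=3b
2) 913.706ms=3b +304.569ms=1b
3) 1218.274ms=4b +609.137ms=2b
4) 1827.411ms=6b +174.039ms=4/7b
5) 2001.45ms=46/7b +87.02ms=2/7b
6) 2088.47ms=48/7b +87.02ms=2/7b
7) 2175.489ms=50/7b +87.02ms=2/7b
8) 2262.509ms=52/7b +87.02ms=2/7b
9) 2349.529ms=54/7b +87.02ms=2/7b
Σ=8b of 8 (197bpm 4/4) — PASS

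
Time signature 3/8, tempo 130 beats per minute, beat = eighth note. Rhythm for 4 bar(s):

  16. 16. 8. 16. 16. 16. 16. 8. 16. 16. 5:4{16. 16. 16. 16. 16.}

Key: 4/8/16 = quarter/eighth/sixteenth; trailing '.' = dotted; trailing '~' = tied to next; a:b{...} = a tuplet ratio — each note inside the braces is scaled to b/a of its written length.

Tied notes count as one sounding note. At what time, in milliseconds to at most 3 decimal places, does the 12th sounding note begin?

note 12 onset = 48/5b = 4430.769ms

1. 0.0ms @ 0 + 346.154ms (3/4)
2. 346.154ms @ 3/4 + 346.154ms (3/4)
3. 692.308ms @ 3/2 + 692.308ms (3/2)
4. 1384.615ms @ 3 + 346.154ms (3/4)
5. 1730.769ms @ 15/4 + 346.154ms (3/4)
6. 2076.923ms @ 9/2 + 346.154ms (3/4)
7. 2423.077ms @ 21/4 + 346.154ms (3/4)
8. 2769.231ms @ 6 + 692.308ms (3/2)
9. 3461.538ms @ 15/2 + 346.154ms (3/4)
10. 3807.692ms @ 33/4 + 346.154ms (3/4)
11. 4153.846ms @ 9 + 276.923ms (3/5)
12. 4430.769ms @ 48/5 + 276.923ms (3/5)
13. 4707.692ms @ 51/5 + 276.923ms (3/5)
14. 4984.615ms @ 54/5 + 276.923ms (3/5)
15. 5261.538ms @ 57/5 + 276.923ms (3/5)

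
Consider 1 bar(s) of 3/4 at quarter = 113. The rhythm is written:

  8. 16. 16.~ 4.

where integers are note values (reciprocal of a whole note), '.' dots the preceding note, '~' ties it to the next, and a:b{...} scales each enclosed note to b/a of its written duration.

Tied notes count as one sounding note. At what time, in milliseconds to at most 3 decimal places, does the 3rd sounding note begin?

note 3 onset = 9/8b = 597.345ms

1. 0.0ms @ 0 + 398.23ms (3/4)
2. 398.23ms @ 3/4 + 199.115ms (3/8)
3. 597.345ms @ 9/8 + 995.575ms (15/8)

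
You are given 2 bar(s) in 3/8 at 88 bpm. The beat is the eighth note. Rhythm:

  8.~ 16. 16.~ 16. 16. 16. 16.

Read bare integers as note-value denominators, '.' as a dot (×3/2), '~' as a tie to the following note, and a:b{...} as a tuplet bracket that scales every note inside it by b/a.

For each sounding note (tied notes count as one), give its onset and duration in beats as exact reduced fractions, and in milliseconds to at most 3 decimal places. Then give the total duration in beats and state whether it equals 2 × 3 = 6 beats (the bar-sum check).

1) 0.0ms=0b +1534.091ms=9/4b
2) 1534.091ms=9/4b +1022.727ms=3/2b
3) 2556.818ms=15/4b +511.364ms=3/4b
4) 3068.182ms=9/2b +511.364ms=3/4b
5) 3579.545ms=21/4b +511.364ms=3/4b
Σ=6b of 6 (88bpm 3/8) — PASS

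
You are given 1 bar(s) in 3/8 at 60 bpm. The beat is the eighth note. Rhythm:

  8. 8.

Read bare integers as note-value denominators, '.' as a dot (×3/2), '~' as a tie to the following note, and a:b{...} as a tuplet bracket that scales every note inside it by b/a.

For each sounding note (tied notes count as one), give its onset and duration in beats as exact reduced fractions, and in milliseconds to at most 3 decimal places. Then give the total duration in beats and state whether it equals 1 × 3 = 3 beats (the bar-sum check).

1) 0.0ms=0b +1500.0ms=3/2b
2) 1500.0ms=3/2b +1500.0ms=3/2b
Σ=3b of 3 (60bpm 3/8) — PASS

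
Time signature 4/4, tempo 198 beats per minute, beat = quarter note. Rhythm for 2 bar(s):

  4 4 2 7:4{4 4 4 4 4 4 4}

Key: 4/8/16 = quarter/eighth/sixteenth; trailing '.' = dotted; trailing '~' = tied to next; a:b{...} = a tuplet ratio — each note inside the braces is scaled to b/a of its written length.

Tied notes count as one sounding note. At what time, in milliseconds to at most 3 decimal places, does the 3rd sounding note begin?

1. 0.0ms @ 0 + 303.03ms (1)
2. 303.03ms @ 1 + 303.03ms (1)
3. 606.061ms @ 2 + 606.061ms (2)
4. 1212.121ms @ 4 + 173.16ms (4/7)
5. 1385.281ms @ 32/7 + 173.16ms (4/7)
6. 1558.442ms @ 36/7 + 173.16ms (4/7)
7. 1731.602ms @ 40/7 + 173.16ms (4/7)
8. 1904.762ms @ 44/7 + 173.16ms (4/7)
9. 2077.922ms @ 48/7 + 173.16ms (4/7)
10. 2251.082ms @ 52/7 + 173.16ms (4/7)

note 3 onset = 2b = 606.061ms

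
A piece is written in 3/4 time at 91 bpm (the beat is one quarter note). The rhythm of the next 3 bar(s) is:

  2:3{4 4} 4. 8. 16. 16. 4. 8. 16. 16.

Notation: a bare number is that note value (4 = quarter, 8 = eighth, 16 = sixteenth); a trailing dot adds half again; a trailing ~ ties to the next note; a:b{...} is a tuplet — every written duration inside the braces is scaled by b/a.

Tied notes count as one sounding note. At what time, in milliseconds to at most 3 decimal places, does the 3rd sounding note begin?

1. 0.0ms @ 0 + 989.011ms (3/2)
2. 989.011ms @ 3/2 + 989.011ms (3/2)
3. 1978.022ms @ 3 + 989.011ms (3/2)
4. 2967.033ms @ 9/2 + 494.505ms (3/4)
5. 3461.538ms @ 21/4 + 247.253ms (3/8)
6. 3708.791ms @ 45/8 + 247.253ms (3/8)
7. 3956.044ms @ 6 + 989.011ms (3/2)
8. 4945.055ms @ 15/2 + 494.505ms (3/4)
9. 5439.56ms @ 33/4 + 247.253ms (3/8)
10. 5686.813ms @ 69/8 + 247.253ms (3/8)

note 3 onset = 3b = 1978.022ms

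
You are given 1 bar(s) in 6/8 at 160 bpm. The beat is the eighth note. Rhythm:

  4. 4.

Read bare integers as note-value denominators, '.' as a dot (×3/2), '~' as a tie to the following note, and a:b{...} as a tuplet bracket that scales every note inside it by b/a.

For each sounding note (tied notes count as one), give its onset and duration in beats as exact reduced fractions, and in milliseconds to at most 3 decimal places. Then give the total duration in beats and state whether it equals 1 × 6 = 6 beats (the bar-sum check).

1) 0.0ms=0b +1125.0ms=3b
2) 1125.0ms=3b +1125.0ms=3b
Σ=6b of 6 (160bpm 6/8) — PASS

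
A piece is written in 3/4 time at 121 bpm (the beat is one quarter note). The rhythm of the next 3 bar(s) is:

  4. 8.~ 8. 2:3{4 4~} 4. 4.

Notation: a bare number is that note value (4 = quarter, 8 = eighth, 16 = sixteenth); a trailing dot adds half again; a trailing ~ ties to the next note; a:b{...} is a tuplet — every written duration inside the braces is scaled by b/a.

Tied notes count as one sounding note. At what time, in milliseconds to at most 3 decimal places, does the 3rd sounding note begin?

1. 0.0ms @ 0 + 743.802ms (3/2)
2. 743.802ms @ 3/2 + 743.802ms (3/2)
3. 1487.603ms @ 3 + 743.802ms (3/2)
4. 2231.405ms @ 9/2 + 1487.603ms (3)
5. 3719.008ms @ 15/2 + 743.802ms (3/2)

note 3 onset = 3b = 1487.603ms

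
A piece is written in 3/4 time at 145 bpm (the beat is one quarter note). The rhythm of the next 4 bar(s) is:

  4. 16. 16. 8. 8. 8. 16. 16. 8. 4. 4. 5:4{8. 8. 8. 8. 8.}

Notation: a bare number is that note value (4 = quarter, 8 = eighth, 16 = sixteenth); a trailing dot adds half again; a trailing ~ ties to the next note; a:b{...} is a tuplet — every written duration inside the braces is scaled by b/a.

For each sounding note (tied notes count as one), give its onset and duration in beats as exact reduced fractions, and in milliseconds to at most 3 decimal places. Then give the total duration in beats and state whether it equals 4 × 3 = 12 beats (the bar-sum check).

1) 0.0ms=0b +620.69ms=3/2b
2) 620.69ms=3/2b +155.172ms=3/8b
3) 775.862ms=15/8b +155.172ms=3/8b
4) 931.034ms=9/4b +310.345ms=3/4b
5) 1241.379ms=3b +310.345ms=3/4b
6) 1551.724ms=15/4b +310.345ms=3/4b
7) 1862.069ms=9/2b +155.172ms=3/8b
8) 2017.241ms=39/8b +155.172ms=3/8b
9) 2172.414ms=21/4b +310.345ms=3/4b
10) 2482.759ms=6b +620.69ms=3/2b
11) 3103.448ms=15/2b +620.69ms=3/2b
12) 3724.138ms=9b +248.276ms=3/5b
13) 3972.414ms=48/5b +248.276ms=3/5b
14) 4220.69ms=51/5b +248.276ms=3/5b
15) 4468.966ms=54/5b +248.276ms=3/5b
16) 4717.241ms=57/5b +248.276ms=3/5b
Σ=12b of 12 (145bpm 3/4) — PASS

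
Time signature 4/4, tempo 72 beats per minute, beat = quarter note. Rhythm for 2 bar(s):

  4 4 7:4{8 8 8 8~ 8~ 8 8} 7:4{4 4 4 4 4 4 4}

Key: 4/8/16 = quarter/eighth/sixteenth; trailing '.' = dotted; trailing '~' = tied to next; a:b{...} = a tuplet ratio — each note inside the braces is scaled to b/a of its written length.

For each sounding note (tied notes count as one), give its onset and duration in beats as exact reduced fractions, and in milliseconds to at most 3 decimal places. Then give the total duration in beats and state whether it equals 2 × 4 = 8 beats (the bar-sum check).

1) 0.0ms=0b +833.333ms=1b
2) 833.333ms=1b +833.333ms=1b
3) 1666.667ms=2b +238.095ms=2/7b
4) 1904.762ms=16/7b +238.095ms=2/7b
5) 2142.857ms=18/7b +238.095ms=2/7b
6) 2380.952ms=20/7b +714.286ms=6/7b
7) 3095.238ms=26/7b +238.095ms=2/7b
8) 3333.333ms=4b +476.19ms=4/7b
9) 3809.524ms=32/7b +476.19ms=4/7b
10) 4285.714ms=36/7b +476.19ms=4/7b
11) 4761.905ms=40/7b +476.19ms=4/7b
12) 5238.095ms=44/7b +476.19ms=4/7b
13) 5714.286ms=48/7b +476.19ms=4/7b
14) 6190.476ms=52/7b +476.19ms=4/7b
Σ=8b of 8 (72bpm 4/4) — PASS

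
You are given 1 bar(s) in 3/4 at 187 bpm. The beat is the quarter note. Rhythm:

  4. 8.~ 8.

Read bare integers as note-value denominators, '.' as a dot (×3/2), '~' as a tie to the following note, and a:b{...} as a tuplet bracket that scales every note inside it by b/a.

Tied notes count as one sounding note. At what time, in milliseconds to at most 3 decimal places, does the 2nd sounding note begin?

1. 0.0ms @ 0 + 481.283ms (3/2)
2. 481.283ms @ 3/2 + 481.283ms (3/2)

note 2 onset = 3/2b = 481.283ms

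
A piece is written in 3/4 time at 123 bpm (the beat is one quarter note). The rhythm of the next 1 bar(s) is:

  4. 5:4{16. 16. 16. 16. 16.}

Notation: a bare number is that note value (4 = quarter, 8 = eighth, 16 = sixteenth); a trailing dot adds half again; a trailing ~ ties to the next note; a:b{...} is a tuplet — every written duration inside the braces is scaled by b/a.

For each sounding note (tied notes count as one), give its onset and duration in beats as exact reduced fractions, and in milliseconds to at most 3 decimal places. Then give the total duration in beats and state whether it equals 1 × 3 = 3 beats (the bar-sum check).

1) 0.0ms=0b +731.707ms=3/2b
2) 731.707ms=3/2b +146.341ms=3/10b
3) 878.049ms=9/5b +146.341ms=3/10b
4) 1024.39ms=21/10b +146.341ms=3/10b
5) 1170.732ms=12/5b +146.341ms=3/10b
6) 1317.073ms=27/10b +146.341ms=3/10b
Σ=3b of 3 (123bpm 3/4) — PASS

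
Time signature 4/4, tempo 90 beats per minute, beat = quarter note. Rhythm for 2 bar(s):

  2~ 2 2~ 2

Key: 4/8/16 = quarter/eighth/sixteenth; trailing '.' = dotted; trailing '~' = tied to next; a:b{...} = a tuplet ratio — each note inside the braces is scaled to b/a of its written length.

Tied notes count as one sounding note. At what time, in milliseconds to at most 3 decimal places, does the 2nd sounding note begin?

note 2 onset = 4b = 2666.667ms

1. 0.0ms @ 0 + 2666.667ms (4)
2. 2666.667ms @ 4 + 2666.667ms (4)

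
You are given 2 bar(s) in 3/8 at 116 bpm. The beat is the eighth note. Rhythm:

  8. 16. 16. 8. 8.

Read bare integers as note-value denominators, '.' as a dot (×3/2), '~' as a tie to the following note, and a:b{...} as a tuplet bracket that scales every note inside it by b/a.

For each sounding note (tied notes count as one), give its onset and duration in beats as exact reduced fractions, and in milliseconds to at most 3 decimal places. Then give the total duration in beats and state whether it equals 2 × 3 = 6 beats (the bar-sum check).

1) 0.0ms=0b +775.862ms=3/2b
2) 775.862ms=3/2b +387.931ms=3/4b
3) 1163.793ms=9/4b +387.931ms=3/4b
4) 1551.724ms=3b +775.862ms=3/2b
5) 2327.586ms=9/2b +775.862ms=3/2b
Σ=6b of 6 (116bpm 3/8) — PASS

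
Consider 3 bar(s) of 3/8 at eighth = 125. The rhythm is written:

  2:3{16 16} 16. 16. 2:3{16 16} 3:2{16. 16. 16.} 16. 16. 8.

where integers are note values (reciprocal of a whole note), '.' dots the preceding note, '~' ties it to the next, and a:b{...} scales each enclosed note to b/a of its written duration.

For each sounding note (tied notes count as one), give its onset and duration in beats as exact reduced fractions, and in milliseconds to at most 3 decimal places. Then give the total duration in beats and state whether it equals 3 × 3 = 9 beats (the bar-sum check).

1) 0.0ms=0b +360.0ms=3/4b
2) 360.0ms=3/4b +360.0ms=3/4b
3) 720.0ms=3/2b +360.0ms=3/4b
4) 1080.0ms=9/4b +360.0ms=3/4b
5) 1440.0ms=3b +360.0ms=3/4b
6) 1800.0ms=15/4b +360.0ms=3/4b
7) 2160.0ms=9/2b +240.0ms=1/2b
8) 2400.0ms=5b +240.0ms=1/2b
9) 2640.0ms=11/2b +240.0ms=1/2b
10) 2880.0ms=6b +360.0ms=3/4b
11) 3240.0ms=27/4b +360.0ms=3/4b
12) 3600.0ms=15/2b +720.0ms=3/2b
Σ=9b of 9 (125bpm 3/8) — PASS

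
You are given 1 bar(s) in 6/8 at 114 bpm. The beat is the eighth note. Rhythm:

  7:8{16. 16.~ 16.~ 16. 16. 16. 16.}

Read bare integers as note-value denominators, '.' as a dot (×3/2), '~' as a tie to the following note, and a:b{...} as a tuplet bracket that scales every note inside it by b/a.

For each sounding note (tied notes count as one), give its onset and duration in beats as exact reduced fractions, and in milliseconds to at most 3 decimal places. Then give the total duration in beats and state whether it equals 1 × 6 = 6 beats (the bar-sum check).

1) 0.0ms=0b +451.128ms=6/7b
2) 451.128ms=6/7b +1353.383ms=18/7b
3) 1804.511ms=24/7b +451.128ms=6/7b
4) 2255.639ms=30/7b +451.128ms=6/7b
5) 2706.767ms=36/7b +451.128ms=6/7b
Σ=6b of 6 (114bpm 6/8) — PASS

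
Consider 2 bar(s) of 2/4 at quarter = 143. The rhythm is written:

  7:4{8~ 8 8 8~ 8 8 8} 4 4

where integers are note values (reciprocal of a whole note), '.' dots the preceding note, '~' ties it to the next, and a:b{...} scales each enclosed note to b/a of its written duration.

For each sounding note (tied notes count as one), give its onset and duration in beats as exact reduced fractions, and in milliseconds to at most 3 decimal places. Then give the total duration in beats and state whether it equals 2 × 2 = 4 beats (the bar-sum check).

1) 0.0ms=0b +239.76ms=4/7b
2) 239.76ms=4/7b +119.88ms=2/7b
3) 359.64ms=6/7b +239.76ms=4/7b
4) 599.401ms=10/7b +119.88ms=2/7b
5) 719.281ms=12/7b +119.88ms=2/7b
6) 839.161ms=2b +419.58ms=1b
7) 1258.741ms=3b +419.58ms=1b
Σ=4b of 4 (143bpm 2/4) — PASS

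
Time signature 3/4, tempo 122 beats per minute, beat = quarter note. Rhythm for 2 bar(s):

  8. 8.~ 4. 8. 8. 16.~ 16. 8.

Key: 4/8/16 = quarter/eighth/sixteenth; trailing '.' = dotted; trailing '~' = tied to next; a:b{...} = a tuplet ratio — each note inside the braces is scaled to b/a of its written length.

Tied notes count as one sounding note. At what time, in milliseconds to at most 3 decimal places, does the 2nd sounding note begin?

note 2 onset = 3/4b = 368.852ms

1. 0.0ms @ 0 + 368.852ms (3/4)
2. 368.852ms @ 3/4 + 1106.557ms (9/4)
3. 1475.41ms @ 3 + 368.852ms (3/4)
4. 1844.262ms @ 15/4 + 368.852ms (3/4)
5. 2213.115ms @ 9/2 + 368.852ms (3/4)
6. 2581.967ms @ 21/4 + 368.852ms (3/4)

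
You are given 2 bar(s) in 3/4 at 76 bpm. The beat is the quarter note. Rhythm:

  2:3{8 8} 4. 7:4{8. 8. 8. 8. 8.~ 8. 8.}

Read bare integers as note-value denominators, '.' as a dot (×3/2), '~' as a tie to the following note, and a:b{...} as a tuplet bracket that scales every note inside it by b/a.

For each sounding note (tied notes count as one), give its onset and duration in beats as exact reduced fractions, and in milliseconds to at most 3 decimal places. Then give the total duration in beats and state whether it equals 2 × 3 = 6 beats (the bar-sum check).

1) 0.0ms=0b +592.105ms=3/4b
2) 592.105ms=3/4b +592.105ms=3/4b
3) 1184.211ms=3/2b +1184.211ms=3/2b
4) 2368.421ms=3b +338.346ms=3/7b
5) 2706.767ms=24/7b +338.346ms=3/7b
6) 3045.113ms=27/7b +338.346ms=3/7b
7) 3383.459ms=30/7b +338.346ms=3/7b
8) 3721.805ms=33/7b +676.692ms=6/7b
9) 4398.496ms=39/7b +338.346ms=3/7b
Σ=6b of 6 (76bpm 3/4) — PASS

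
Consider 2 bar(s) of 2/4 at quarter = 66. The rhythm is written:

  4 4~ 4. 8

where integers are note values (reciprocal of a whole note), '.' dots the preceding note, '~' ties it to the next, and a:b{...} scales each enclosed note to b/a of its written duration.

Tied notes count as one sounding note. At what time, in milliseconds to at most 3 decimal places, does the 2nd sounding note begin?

note 2 onset = 1b = 909.091ms

1. 0.0ms @ 0 + 909.091ms (1)
2. 909.091ms @ 1 + 2272.727ms (5/2)
3. 3181.818ms @ 7/2 + 454.545ms (1/2)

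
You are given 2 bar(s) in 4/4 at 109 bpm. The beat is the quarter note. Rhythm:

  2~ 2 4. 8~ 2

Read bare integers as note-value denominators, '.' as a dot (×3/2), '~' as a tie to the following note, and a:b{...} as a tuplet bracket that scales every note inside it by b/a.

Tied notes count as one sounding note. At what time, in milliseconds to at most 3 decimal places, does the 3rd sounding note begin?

1. 0.0ms @ 0 + 2201.835ms (4)
2. 2201.835ms @ 4 + 825.688ms (3/2)
3. 3027.523ms @ 11/2 + 1376.147ms (5/2)

note 3 onset = 11/2b = 3027.523ms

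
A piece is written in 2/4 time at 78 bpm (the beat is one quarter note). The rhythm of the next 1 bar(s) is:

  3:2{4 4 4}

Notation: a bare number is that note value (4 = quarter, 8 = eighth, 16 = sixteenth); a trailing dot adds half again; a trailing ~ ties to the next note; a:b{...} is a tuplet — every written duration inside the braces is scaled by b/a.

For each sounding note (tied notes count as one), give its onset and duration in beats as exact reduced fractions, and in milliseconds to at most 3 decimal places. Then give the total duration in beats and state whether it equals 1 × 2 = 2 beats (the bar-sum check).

1) 0.0ms=0b +512.821ms=2/3b
2) 512.821ms=2/3b +512.821ms=2/3b
3) 1025.641ms=4/3b +512.821ms=2/3b
Σ=2b of 2 (78bpm 2/4) — PASS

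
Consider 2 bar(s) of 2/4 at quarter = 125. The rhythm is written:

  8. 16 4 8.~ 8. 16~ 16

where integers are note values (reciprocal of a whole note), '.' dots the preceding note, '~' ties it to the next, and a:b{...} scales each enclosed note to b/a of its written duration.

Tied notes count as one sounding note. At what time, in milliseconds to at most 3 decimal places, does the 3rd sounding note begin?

note 3 onset = 1b = 480.0ms

1. 0.0ms @ 0 + 360.0ms (3/4)
2. 360.0ms @ 3/4 + 120.0ms (1/4)
3. 480.0ms @ 1 + 480.0ms (1)
4. 960.0ms @ 2 + 720.0ms (3/2)
5. 1680.0ms @ 7/2 + 240.0ms (1/2)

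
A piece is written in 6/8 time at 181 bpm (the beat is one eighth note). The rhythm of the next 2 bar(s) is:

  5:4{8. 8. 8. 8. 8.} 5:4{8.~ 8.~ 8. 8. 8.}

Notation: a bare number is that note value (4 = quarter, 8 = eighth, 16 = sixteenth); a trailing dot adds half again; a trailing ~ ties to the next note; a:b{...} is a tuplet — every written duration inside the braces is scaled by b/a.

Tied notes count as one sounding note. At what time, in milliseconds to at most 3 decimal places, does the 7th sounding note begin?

note 7 onset = 48/5b = 3182.32ms

1. 0.0ms @ 0 + 397.79ms (6/5)
2. 397.79ms @ 6/5 + 397.79ms (6/5)
3. 795.58ms @ 12/5 + 397.79ms (6/5)
4. 1193.37ms @ 18/5 + 397.79ms (6/5)
5. 1591.16ms @ 24/5 + 397.79ms (6/5)
6. 1988.95ms @ 6 + 1193.37ms (18/5)
7. 3182.32ms @ 48/5 + 397.79ms (6/5)
8. 3580.11ms @ 54/5 + 397.79ms (6/5)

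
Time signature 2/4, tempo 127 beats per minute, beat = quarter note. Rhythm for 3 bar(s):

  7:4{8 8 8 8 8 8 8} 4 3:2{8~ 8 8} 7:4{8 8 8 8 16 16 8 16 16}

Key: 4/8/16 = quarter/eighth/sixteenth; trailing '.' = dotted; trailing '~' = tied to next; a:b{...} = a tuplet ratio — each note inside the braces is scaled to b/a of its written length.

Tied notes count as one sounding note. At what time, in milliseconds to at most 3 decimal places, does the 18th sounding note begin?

note 18 onset = 40/7b = 2699.663ms

1. 0.0ms @ 0 + 134.983ms (2/7)
2. 134.983ms @ 2/7 + 134.983ms (2/7)
3. 269.966ms @ 4/7 + 134.983ms (2/7)
4. 404.949ms @ 6/7 + 134.983ms (2/7)
5. 539.933ms @ 8/7 + 134.983ms (2/7)
6. 674.916ms @ 10/7 + 134.983ms (2/7)
7. 809.899ms @ 12/7 + 134.983ms (2/7)
8. 944.882ms @ 2 + 472.441ms (1)
9. 1417.323ms @ 3 + 314.961ms (2/3)
10. 1732.283ms @ 11/3 + 157.48ms (1/3)
11. 1889.764ms @ 4 + 134.983ms (2/7)
12. 2024.747ms @ 30/7 + 134.983ms (2/7)
13. 2159.73ms @ 32/7 + 134.983ms (2/7)
14. 2294.713ms @ 34/7 + 134.983ms (2/7)
15. 2429.696ms @ 36/7 + 67.492ms (1/7)
16. 2497.188ms @ 37/7 + 67.492ms (1/7)
17. 2564.679ms @ 38/7 + 134.983ms (2/7)
18. 2699.663ms @ 40/7 + 67.492ms (1/7)
19. 2767.154ms @ 41/7 + 67.492ms (1/7)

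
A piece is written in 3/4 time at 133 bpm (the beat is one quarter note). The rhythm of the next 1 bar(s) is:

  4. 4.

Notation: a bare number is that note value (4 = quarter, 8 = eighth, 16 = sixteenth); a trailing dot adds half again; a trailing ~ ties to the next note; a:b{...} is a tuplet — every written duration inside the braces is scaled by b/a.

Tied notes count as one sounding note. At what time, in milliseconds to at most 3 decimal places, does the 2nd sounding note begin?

1. 0.0ms @ 0 + 676.692ms (3/2)
2. 676.692ms @ 3/2 + 676.692ms (3/2)

note 2 onset = 3/2b = 676.692ms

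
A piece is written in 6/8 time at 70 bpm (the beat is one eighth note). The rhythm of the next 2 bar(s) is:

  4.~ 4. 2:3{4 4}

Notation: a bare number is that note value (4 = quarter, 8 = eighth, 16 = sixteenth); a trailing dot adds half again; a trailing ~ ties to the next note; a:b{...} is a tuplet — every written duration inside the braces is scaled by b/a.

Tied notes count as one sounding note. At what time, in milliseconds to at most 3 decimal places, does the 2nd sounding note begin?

1. 0.0ms @ 0 + 5142.857ms (6)
2. 5142.857ms @ 6 + 2571.429ms (3)
3. 7714.286ms @ 9 + 2571.429ms (3)

note 2 onset = 6b = 5142.857ms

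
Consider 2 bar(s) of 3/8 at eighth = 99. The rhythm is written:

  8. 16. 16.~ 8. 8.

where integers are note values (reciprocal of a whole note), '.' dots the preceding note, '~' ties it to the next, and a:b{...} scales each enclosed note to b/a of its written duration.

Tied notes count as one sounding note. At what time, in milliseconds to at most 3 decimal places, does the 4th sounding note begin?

1. 0.0ms @ 0 + 909.091ms (3/2)
2. 909.091ms @ 3/2 + 454.545ms (3/4)
3. 1363.636ms @ 9/4 + 1363.636ms (9/4)
4. 2727.273ms @ 9/2 + 909.091ms (3/2)

note 4 onset = 9/2b = 2727.273ms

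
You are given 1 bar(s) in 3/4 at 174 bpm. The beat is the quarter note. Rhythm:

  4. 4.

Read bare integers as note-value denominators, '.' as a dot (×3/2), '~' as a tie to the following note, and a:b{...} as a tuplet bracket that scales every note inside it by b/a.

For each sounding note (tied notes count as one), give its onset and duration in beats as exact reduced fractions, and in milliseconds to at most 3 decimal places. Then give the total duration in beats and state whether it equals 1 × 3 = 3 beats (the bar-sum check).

1) 0.0ms=0b +517.241ms=3/2b
2) 517.241ms=3/2b +517.241ms=3/2b
Σ=3b of 3 (174bpm 3/4) — PASS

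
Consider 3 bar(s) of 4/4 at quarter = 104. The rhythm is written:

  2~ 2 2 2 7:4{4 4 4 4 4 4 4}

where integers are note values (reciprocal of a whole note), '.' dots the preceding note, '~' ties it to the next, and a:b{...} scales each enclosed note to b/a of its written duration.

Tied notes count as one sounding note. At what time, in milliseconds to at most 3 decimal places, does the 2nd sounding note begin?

1. 0.0ms @ 0 + 2307.692ms (4)
2. 2307.692ms @ 4 + 1153.846ms (2)
3. 3461.538ms @ 6 + 1153.846ms (2)
4. 4615.385ms @ 8 + 329.67ms (4/7)
5. 4945.055ms @ 60/7 + 329.67ms (4/7)
6. 5274.725ms @ 64/7 + 329.67ms (4/7)
7. 5604.396ms @ 68/7 + 329.67ms (4/7)
8. 5934.066ms @ 72/7 + 329.67ms (4/7)
9. 6263.736ms @ 76/7 + 329.67ms (4/7)
10. 6593.407ms @ 80/7 + 329.67ms (4/7)

note 2 onset = 4b = 2307.692ms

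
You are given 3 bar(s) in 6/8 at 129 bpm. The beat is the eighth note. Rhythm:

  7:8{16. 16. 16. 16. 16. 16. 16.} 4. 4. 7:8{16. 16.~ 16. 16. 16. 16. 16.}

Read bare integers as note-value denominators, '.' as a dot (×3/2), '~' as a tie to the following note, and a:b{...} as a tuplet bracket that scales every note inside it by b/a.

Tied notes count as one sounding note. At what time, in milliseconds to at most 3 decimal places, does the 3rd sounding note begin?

1. 0.0ms @ 0 + 398.671ms (6/7)
2. 398.671ms @ 6/7 + 398.671ms (6/7)
3. 797.342ms @ 12/7 + 398.671ms (6/7)
4. 1196.013ms @ 18/7 + 398.671ms (6/7)
5. 1594.684ms @ 24/7 + 398.671ms (6/7)
6. 1993.355ms @ 30/7 + 398.671ms (6/7)
7. 2392.027ms @ 36/7 + 398.671ms (6/7)
8. 2790.698ms @ 6 + 1395.349ms (3)
9. 4186.047ms @ 9 + 1395.349ms (3)
10. 5581.395ms @ 12 + 398.671ms (6/7)
11. 5980.066ms @ 90/7 + 797.342ms (12/7)
12. 6777.409ms @ 102/7 + 398.671ms (6/7)
13. 7176.08ms @ 108/7 + 398.671ms (6/7)
14. 7574.751ms @ 114/7 + 398.671ms (6/7)
15. 7973.422ms @ 120/7 + 398.671ms (6/7)

note 3 onset = 12/7b = 797.342ms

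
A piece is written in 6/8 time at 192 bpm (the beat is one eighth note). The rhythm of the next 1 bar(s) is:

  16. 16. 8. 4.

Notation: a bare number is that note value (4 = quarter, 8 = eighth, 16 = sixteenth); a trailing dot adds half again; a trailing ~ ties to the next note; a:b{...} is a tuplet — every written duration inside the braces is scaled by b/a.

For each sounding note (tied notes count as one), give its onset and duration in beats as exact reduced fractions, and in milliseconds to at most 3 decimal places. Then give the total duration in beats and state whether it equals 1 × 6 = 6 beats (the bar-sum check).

1) 0.0ms=0b +234.375ms=3/4b
2) 234.375ms=3/4b +234.375ms=3/4b
3) 468.75ms=3/2b +468.75ms=3/2b
4) 937.5ms=3b +937.5ms=3b
Σ=6b of 6 (192bpm 6/8) — PASS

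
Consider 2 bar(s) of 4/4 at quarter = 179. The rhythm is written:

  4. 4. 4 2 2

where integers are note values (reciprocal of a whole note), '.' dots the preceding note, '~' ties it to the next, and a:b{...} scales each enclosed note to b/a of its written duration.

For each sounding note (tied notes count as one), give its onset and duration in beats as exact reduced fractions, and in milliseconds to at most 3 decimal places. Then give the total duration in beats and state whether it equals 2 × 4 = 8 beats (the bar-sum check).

1) 0.0ms=0b +502.793ms=3/2b
2) 502.793ms=3/2b +502.793ms=3/2b
3) 1005.587ms=3b +335.196ms=1b
4) 1340.782ms=4b +670.391ms=2b
5) 2011.173ms=6b +670.391ms=2b
Σ=8b of 8 (179bpm 4/4) — PASS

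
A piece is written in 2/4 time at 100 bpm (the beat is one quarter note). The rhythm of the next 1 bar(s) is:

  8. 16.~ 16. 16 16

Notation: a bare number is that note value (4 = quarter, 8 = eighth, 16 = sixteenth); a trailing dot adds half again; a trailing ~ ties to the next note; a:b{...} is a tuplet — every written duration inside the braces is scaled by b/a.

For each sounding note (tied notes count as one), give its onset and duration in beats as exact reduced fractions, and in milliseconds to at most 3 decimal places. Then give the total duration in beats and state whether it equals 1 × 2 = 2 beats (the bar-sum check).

1) 0.0ms=0b +450.0ms=3/4b
2) 450.0ms=3/4b +450.0ms=3/4b
3) 900.0ms=3/2b +150.0ms=1/4b
4) 1050.0ms=7/4b +150.0ms=1/4b
Σ=2b of 2 (100bpm 2/4) — PASS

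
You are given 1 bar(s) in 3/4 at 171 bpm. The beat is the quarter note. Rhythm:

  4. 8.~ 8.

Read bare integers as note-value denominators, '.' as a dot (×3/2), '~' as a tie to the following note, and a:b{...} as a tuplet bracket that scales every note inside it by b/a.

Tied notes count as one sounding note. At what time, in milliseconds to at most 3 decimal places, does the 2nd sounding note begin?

1. 0.0ms @ 0 + 526.316ms (3/2)
2. 526.316ms @ 3/2 + 526.316ms (3/2)

note 2 onset = 3/2b = 526.316ms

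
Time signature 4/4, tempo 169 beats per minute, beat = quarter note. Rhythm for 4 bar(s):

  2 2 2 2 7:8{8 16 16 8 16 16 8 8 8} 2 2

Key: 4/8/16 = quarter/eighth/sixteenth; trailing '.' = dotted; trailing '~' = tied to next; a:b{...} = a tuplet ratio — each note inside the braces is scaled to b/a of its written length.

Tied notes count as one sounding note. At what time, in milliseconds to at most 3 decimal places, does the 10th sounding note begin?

1. 0.0ms @ 0 + 710.059ms (2)
2. 710.059ms @ 2 + 710.059ms (2)
3. 1420.118ms @ 4 + 710.059ms (2)
4. 2130.178ms @ 6 + 710.059ms (2)
5. 2840.237ms @ 8 + 202.874ms (4/7)
6. 3043.111ms @ 60/7 + 101.437ms (2/7)
7. 3144.548ms @ 62/7 + 101.437ms (2/7)
8. 3245.985ms @ 64/7 + 202.874ms (4/7)
9. 3448.859ms @ 68/7 + 101.437ms (2/7)
10. 3550.296ms @ 10 + 101.437ms (2/7)
11. 3651.733ms @ 72/7 + 202.874ms (4/7)
12. 3854.607ms @ 76/7 + 202.874ms (4/7)
13. 4057.481ms @ 80/7 + 202.874ms (4/7)
14. 4260.355ms @ 12 + 710.059ms (2)
15. 4970.414ms @ 14 + 710.059ms (2)

note 10 onset = 10b = 3550.296ms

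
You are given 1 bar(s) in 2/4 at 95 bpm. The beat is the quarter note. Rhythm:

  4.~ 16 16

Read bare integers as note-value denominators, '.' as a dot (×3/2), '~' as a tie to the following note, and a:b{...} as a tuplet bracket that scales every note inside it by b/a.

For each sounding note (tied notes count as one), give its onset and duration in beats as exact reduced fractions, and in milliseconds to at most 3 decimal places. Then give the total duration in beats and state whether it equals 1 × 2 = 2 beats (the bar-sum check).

1) 0.0ms=0b +1105.263ms=7/4b
2) 1105.263ms=7/4b +157.895ms=1/4b
Σ=2b of 2 (95bpm 2/4) — PASS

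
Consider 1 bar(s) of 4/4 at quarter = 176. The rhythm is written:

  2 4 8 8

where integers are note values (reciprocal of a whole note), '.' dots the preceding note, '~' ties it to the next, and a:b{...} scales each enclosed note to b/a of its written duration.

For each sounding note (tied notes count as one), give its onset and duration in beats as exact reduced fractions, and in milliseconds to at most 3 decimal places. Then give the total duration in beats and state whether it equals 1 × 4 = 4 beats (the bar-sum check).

1) 0.0ms=0b +681.818ms=2b
2) 681.818ms=2b +340.909ms=1b
3) 1022.727ms=3b +170.455ms=1/2b
4) 1193.182ms=7/2b +170.455ms=1/2b
Σ=4b of 4 (176bpm 4/4) — PASS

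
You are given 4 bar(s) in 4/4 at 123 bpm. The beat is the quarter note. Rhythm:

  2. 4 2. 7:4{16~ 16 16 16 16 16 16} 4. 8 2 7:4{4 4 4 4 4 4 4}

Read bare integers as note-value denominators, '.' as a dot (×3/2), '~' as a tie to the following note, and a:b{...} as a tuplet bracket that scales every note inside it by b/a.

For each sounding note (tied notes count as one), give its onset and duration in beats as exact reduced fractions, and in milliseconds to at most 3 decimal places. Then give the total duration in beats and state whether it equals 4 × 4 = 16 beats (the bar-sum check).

1) 0.0ms=0b +1463.415ms=3b
2) 1463.415ms=3b +487.805ms=1b
3) 1951.22ms=4b +1463.415ms=3b
4) 3414.634ms=7b +139.373ms=2/7b
5) 3554.007ms=51/7b +69.686ms=1/7b
6) 3623.693ms=52/7b +69.686ms=1/7b
7) 3693.38ms=53/7b +69.686ms=1/7b
8) 3763.066ms=54/7b +69.686ms=1/7b
9) 3832.753ms=55/7b +69.686ms=1/7b
10) 3902.439ms=8b +731.707ms=3/2b
11) 4634.146ms=19/2b +243.902ms=1/2b
12) 4878.049ms=10b +975.61ms=2b
13) 5853.659ms=12b +278.746ms=4/7b
14) 6132.404ms=88/7b +278.746ms=4/7b
15) 6411.15ms=92/7b +278.746ms=4/7b
16) 6689.895ms=96/7b +278.746ms=4/7b
17) 6968.641ms=100/7b +278.746ms=4/7b
18) 7247.387ms=104/7b +278.746ms=4/7b
19) 7526.132ms=108/7b +278.746ms=4/7b
Σ=16b of 16 (123bpm 4/4) — PASS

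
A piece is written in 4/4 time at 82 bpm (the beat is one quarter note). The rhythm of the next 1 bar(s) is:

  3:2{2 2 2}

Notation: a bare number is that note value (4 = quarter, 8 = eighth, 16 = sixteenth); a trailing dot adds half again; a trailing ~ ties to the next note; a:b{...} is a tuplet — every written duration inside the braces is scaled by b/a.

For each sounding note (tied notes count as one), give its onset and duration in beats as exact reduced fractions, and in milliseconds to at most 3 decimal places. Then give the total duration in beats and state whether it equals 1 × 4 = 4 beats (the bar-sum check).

1) 0.0ms=0b +975.61ms=4/3b
2) 975.61ms=4/3b +975.61ms=4/3b
3) 1951.22ms=8/3b +975.61ms=4/3b
Σ=4b of 4 (82bpm 4/4) — PASS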